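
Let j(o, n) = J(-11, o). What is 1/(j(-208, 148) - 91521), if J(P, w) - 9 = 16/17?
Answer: -17/1555688 ≈ -1.0928e-5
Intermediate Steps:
J(P, w) = 169/17 (J(P, w) = 9 + 16/17 = 169/17)
j(o, n) = 169/17
1/(j(-208, 148) - 91521) = 1/(169/17 - 91521) = 1/(-1555688/17) = -17/1555688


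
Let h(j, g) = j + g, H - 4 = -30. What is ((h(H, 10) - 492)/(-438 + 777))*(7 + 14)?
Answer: -3556/113 ≈ -31.469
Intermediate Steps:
H = -26 (H = 4 - 30 = -26)
h(j, g) = g + j
((h(H, 10) - 492)/(-438 + 777))*(7 + 14) = (((10 - 26) - 492)/(-438 + 777))*(7 + 14) = ((-16 - 492)/339)*21 = -508*1/339*21 = -508/339*21 = -3556/113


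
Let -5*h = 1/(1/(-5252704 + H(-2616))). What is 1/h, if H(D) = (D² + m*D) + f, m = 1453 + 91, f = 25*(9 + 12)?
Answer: 5/2447827 ≈ 2.0426e-6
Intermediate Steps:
f = 525 (f = 25*21 = 525)
m = 1544
H(D) = 525 + D² + 1544*D (H(D) = (D² + 1544*D) + 525 = 525 + D² + 1544*D)
h = 2447827/5 (h = -1/(5*(1/(-5252704 + (525 + (-2616)² + 1544*(-2616))))) = -1/(5*(1/(-5252704 + (525 + 6843456 - 4039104)))) = -1/(5*(1/(-5252704 + 2804877))) = -1/(5*(1/(-2447827))) = -1/(5*(-1/2447827)) = -⅕*(-2447827) = 2447827/5 ≈ 4.8957e+5)
1/h = 1/(2447827/5) = 5/2447827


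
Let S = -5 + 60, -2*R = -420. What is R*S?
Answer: 11550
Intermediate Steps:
R = 210 (R = -1/2*(-420) = 210)
S = 55
R*S = 210*55 = 11550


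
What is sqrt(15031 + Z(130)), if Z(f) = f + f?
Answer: 3*sqrt(1699) ≈ 123.66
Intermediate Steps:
Z(f) = 2*f
sqrt(15031 + Z(130)) = sqrt(15031 + 2*130) = sqrt(15031 + 260) = sqrt(15291) = 3*sqrt(1699)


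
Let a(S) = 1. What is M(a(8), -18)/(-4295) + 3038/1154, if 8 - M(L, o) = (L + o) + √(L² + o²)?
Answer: 1301936/495643 + √13/859 ≈ 2.6310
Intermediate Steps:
M(L, o) = 8 - L - o - √(L² + o²) (M(L, o) = 8 - ((L + o) + √(L² + o²)) = 8 - (L + o + √(L² + o²)) = 8 + (-L - o - √(L² + o²)) = 8 - L - o - √(L² + o²))
M(a(8), -18)/(-4295) + 3038/1154 = (8 - 1*1 - 1*(-18) - √(1² + (-18)²))/(-4295) + 3038/1154 = (8 - 1 + 18 - √(1 + 324))*(-1/4295) + 3038*(1/1154) = (8 - 1 + 18 - √325)*(-1/4295) + 1519/577 = (8 - 1 + 18 - 5*√13)*(-1/4295) + 1519/577 = (25 - 5*√13)*(-1/4295) + 1519/577 = (-5/859 + √13/859) + 1519/577 = 1301936/495643 + √13/859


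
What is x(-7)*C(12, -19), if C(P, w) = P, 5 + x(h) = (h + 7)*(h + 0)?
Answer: -60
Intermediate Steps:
x(h) = -5 + h*(7 + h) (x(h) = -5 + (h + 7)*(h + 0) = -5 + (7 + h)*h = -5 + h*(7 + h))
x(-7)*C(12, -19) = (-5 + (-7)**2 + 7*(-7))*12 = (-5 + 49 - 49)*12 = -5*12 = -60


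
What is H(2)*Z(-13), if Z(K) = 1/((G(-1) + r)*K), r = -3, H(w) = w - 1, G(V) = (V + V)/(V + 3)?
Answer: 1/52 ≈ 0.019231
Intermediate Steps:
G(V) = 2*V/(3 + V) (G(V) = (2*V)/(3 + V) = 2*V/(3 + V))
H(w) = -1 + w
Z(K) = -1/(4*K) (Z(K) = 1/((2*(-1)/(3 - 1) - 3)*K) = 1/((2*(-1)/2 - 3)*K) = 1/((2*(-1)*(1/2) - 3)*K) = 1/((-1 - 3)*K) = 1/((-4)*K) = -1/(4*K))
H(2)*Z(-13) = (-1 + 2)*(-1/4/(-13)) = 1*(-1/4*(-1/13)) = 1*(1/52) = 1/52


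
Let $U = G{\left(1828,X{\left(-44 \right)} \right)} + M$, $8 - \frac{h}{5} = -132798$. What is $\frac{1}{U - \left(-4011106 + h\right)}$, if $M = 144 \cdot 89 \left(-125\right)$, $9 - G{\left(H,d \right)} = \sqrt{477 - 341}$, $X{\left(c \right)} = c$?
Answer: $\frac{1745085}{3045321657089} + \frac{2 \sqrt{34}}{3045321657089} \approx 5.7304 \cdot 10^{-7}$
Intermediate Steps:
$G{\left(H,d \right)} = 9 - 2 \sqrt{34}$ ($G{\left(H,d \right)} = 9 - \sqrt{477 - 341} = 9 - \sqrt{136} = 9 - 2 \sqrt{34}$)
$h = 664030$ ($h = 40 - -663990 = 40 + 663990 = 664030$)
$M = -1602000$ ($M = 12816 \left(-125\right) = -1602000$)
$U = -1601991 - 2 \sqrt{34}$ ($U = \left(9 - 2 \sqrt{34}\right) - 1602000 = -1601991 - 2 \sqrt{34} \approx -1.602 \cdot 10^{6}$)
$\frac{1}{U - \left(-4011106 + h\right)} = \frac{1}{\left(-1601991 - 2 \sqrt{34}\right) + \left(4011106 - 664030\right)} = \frac{1}{\left(-1601991 - 2 \sqrt{34}\right) + 3347076} = \frac{1}{1745085 - 2 \sqrt{34}}$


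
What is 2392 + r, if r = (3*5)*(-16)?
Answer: 2152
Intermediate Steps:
r = -240 (r = 15*(-16) = -240)
2392 + r = 2392 - 240 = 2152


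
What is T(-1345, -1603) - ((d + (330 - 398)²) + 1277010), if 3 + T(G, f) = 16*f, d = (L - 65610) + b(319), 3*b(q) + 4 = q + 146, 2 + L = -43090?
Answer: -3596210/3 ≈ -1.1987e+6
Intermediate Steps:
L = -43092 (L = -2 - 43090 = -43092)
b(q) = 142/3 + q/3 (b(q) = -4/3 + (q + 146)/3 = -4/3 + (146 + q)/3 = -4/3 + (146/3 + q/3) = 142/3 + q/3)
d = -325645/3 (d = (-43092 - 65610) + (142/3 + (⅓)*319) = -108702 + (142/3 + 319/3) = -108702 + 461/3 = -325645/3 ≈ -1.0855e+5)
T(G, f) = -3 + 16*f
T(-1345, -1603) - ((d + (330 - 398)²) + 1277010) = (-3 + 16*(-1603)) - ((-325645/3 + (330 - 398)²) + 1277010) = (-3 - 25648) - ((-325645/3 + (-68)²) + 1277010) = -25651 - ((-325645/3 + 4624) + 1277010) = -25651 - (-311773/3 + 1277010) = -25651 - 1*3519257/3 = -25651 - 3519257/3 = -3596210/3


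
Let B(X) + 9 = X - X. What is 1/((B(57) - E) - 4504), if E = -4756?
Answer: 1/243 ≈ 0.0041152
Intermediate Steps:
B(X) = -9 (B(X) = -9 + (X - X) = -9 + 0 = -9)
1/((B(57) - E) - 4504) = 1/((-9 - 1*(-4756)) - 4504) = 1/((-9 + 4756) - 4504) = 1/(4747 - 4504) = 1/243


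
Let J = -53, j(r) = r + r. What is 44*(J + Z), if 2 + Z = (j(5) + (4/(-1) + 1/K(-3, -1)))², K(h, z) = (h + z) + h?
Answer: -44616/49 ≈ -910.53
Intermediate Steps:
K(h, z) = z + 2*h
j(r) = 2*r
Z = 1583/49 (Z = -2 + (2*5 + (4/(-1) + 1/(-1 + 2*(-3))))² = -2 + (10 + (4*(-1) + 1/(-1 - 6)))² = -2 + (10 + (-4 + 1/(-7)))² = -2 + (10 + (-4 + 1*(-⅐)))² = -2 + (10 + (-4 - ⅐))² = -2 + (10 - 29/7)² = -2 + (41/7)² = -2 + 1681/49 = 1583/49 ≈ 32.306)
44*(J + Z) = 44*(-53 + 1583/49) = 44*(-1014/49) = -44616/49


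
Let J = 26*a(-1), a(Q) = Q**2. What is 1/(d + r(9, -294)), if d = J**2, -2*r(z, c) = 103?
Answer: 2/1249 ≈ 0.0016013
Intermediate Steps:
r(z, c) = -103/2 (r(z, c) = -1/2*103 = -103/2)
J = 26 (J = 26*(-1)**2 = 26*1 = 26)
d = 676 (d = 26**2 = 676)
1/(d + r(9, -294)) = 1/(676 - 103/2) = 1/(1249/2) = 2/1249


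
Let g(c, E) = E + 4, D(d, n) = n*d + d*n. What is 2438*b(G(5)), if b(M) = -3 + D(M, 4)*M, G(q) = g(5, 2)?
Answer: 694830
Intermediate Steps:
D(d, n) = 2*d*n (D(d, n) = d*n + d*n = 2*d*n)
g(c, E) = 4 + E
G(q) = 6 (G(q) = 4 + 2 = 6)
b(M) = -3 + 8*M**2 (b(M) = -3 + (2*M*4)*M = -3 + (8*M)*M = -3 + 8*M**2)
2438*b(G(5)) = 2438*(-3 + 8*6**2) = 2438*(-3 + 8*36) = 2438*(-3 + 288) = 2438*285 = 694830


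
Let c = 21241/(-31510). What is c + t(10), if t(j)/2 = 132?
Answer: 8297399/31510 ≈ 263.33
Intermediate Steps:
t(j) = 264 (t(j) = 2*132 = 264)
c = -21241/31510 (c = 21241*(-1/31510) = -21241/31510 ≈ -0.67410)
c + t(10) = -21241/31510 + 264 = 8297399/31510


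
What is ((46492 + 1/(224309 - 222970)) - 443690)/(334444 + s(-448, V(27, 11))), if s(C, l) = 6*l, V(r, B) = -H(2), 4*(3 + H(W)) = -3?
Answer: -1063696242/895701287 ≈ -1.1876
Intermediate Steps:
H(W) = -15/4 (H(W) = -3 + (¼)*(-3) = -3 - ¾ = -15/4)
V(r, B) = 15/4 (V(r, B) = -1*(-15/4) = 15/4)
((46492 + 1/(224309 - 222970)) - 443690)/(334444 + s(-448, V(27, 11))) = ((46492 + 1/(224309 - 222970)) - 443690)/(334444 + 6*(15/4)) = ((46492 + 1/1339) - 443690)/(334444 + 45/2) = ((46492 + 1/1339) - 443690)/(668933/2) = (62252789/1339 - 443690)*(2/668933) = -531848121/1339*2/668933 = -1063696242/895701287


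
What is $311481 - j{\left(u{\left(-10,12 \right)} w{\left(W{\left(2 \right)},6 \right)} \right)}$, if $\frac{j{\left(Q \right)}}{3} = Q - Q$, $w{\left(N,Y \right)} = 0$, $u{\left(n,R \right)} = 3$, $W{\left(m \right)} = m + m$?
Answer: $311481$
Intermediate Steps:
$W{\left(m \right)} = 2 m$
$j{\left(Q \right)} = 0$ ($j{\left(Q \right)} = 3 \left(Q - Q\right) = 3 \cdot 0 = 0$)
$311481 - j{\left(u{\left(-10,12 \right)} w{\left(W{\left(2 \right)},6 \right)} \right)} = 311481 - 0 = 311481 + 0 = 311481$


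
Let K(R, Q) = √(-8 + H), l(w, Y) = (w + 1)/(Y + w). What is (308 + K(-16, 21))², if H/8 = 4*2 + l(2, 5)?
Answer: 664464/7 + 352*√182 ≈ 99672.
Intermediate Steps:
l(w, Y) = (1 + w)/(Y + w)
H = 472/7 (H = 8*(4*2 + (1 + 2)/(5 + 2)) = 8*(8 + 3/7) = 8*(59/7) = 472/7 ≈ 67.429)
K(R, Q) = 4*√182/7 (K(R, Q) = √(-8 + 472/7) = √(416/7) = 4*√182/7)
(308 + K(-16, 21))² = (308 + 4*√182/7)²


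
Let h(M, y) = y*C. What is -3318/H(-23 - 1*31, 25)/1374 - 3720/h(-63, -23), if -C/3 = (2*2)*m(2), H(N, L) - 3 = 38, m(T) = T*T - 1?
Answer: -2948747/647841 ≈ -4.5517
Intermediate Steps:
m(T) = -1 + T**2 (m(T) = T**2 - 1 = -1 + T**2)
H(N, L) = 41 (H(N, L) = 3 + 38 = 41)
C = -36 (C = -3*2*2*(-1 + 2**2) = -12*(-1 + 4) = -12*3 = -3*12 = -36)
h(M, y) = -36*y (h(M, y) = y*(-36) = -36*y)
-3318/H(-23 - 1*31, 25)/1374 - 3720/h(-63, -23) = -3318/41/1374 - 3720/((-36*(-23))) = -3318*1/41*(1/1374) - 3720/828 = -3318/41*1/1374 - 3720*1/828 = -553/9389 - 310/69 = -2948747/647841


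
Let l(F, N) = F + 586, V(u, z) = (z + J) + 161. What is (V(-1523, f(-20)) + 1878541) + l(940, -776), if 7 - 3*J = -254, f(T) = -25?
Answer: 1880290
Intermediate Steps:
J = 87 (J = 7/3 - ⅓*(-254) = 7/3 + 254/3 = 87)
V(u, z) = 248 + z (V(u, z) = (z + 87) + 161 = (87 + z) + 161 = 248 + z)
l(F, N) = 586 + F
(V(-1523, f(-20)) + 1878541) + l(940, -776) = ((248 - 25) + 1878541) + (586 + 940) = (223 + 1878541) + 1526 = 1878764 + 1526 = 1880290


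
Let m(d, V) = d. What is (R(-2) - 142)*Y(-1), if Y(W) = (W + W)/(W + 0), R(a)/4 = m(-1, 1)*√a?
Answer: -284 - 8*I*√2 ≈ -284.0 - 11.314*I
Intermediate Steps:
R(a) = -4*√a (R(a) = 4*(-√a) = -4*√a)
Y(W) = 2 (Y(W) = (2*W)/W = 2)
(R(-2) - 142)*Y(-1) = (-4*I*√2 - 142)*2 = (-142 - 4*I*√2)*2 = -284 - 8*I*√2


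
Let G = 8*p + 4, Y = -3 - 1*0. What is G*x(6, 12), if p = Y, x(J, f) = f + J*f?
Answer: -1680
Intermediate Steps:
Y = -3 (Y = -3 + 0 = -3)
p = -3
G = -20 (G = 8*(-3) + 4 = -24 + 4 = -20)
G*x(6, 12) = -240*(1 + 6) = -240*7 = -20*84 = -1680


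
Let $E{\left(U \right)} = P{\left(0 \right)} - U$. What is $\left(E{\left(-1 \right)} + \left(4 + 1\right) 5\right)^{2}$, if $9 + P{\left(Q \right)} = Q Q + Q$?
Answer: $289$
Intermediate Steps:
$P{\left(Q \right)} = -9 + Q + Q^{2}$ ($P{\left(Q \right)} = -9 + \left(Q Q + Q\right) = -9 + \left(Q^{2} + Q\right) = -9 + \left(Q + Q^{2}\right) = -9 + Q + Q^{2}$)
$E{\left(U \right)} = -9 - U$ ($E{\left(U \right)} = \left(-9 + 0 + 0^{2}\right) - U = \left(-9 + 0 + 0\right) - U = -9 - U$)
$\left(E{\left(-1 \right)} + \left(4 + 1\right) 5\right)^{2} = \left(\left(-9 - -1\right) + \left(4 + 1\right) 5\right)^{2} = \left(\left(-9 + 1\right) + 5 \cdot 5\right)^{2} = \left(-8 + 25\right)^{2} = 17^{2} = 289$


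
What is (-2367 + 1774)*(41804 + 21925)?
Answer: -37791297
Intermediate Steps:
(-2367 + 1774)*(41804 + 21925) = -593*63729 = -37791297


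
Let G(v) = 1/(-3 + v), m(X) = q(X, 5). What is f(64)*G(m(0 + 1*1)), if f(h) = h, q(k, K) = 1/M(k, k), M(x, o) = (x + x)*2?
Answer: -256/11 ≈ -23.273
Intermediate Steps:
M(x, o) = 4*x (M(x, o) = (2*x)*2 = 4*x)
q(k, K) = 1/(4*k)
m(X) = 1/(4*X)
f(64)*G(m(0 + 1*1)) = 64/(-3 + 1/(4*(0 + 1*1))) = 64/(-3 + 1/(4*(0 + 1))) = 64/(-3 + (1/4)/1) = 64/(-3 + (1/4)*1) = 64/(-3 + 1/4) = 64/(-11/4) = 64*(-4/11) = -256/11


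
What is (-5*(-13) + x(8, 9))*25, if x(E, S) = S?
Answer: 1850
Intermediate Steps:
(-5*(-13) + x(8, 9))*25 = (-5*(-13) + 9)*25 = (65 + 9)*25 = 74*25 = 1850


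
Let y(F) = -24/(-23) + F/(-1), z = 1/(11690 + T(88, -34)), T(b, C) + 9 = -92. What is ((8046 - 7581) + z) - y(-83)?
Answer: 101542841/266547 ≈ 380.96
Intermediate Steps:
T(b, C) = -101 (T(b, C) = -9 - 92 = -101)
z = 1/11589 (z = 1/(11690 - 101) = 1/11589 ≈ 8.6289e-5)
y(F) = 24/23 - F (y(F) = -24*(-1/23) + F*(-1) = 24/23 - F)
((8046 - 7581) + z) - y(-83) = ((8046 - 7581) + 1/11589) - (24/23 - 1*(-83)) = (465 + 1/11589) - (24/23 + 83) = 5388886/11589 - 1*1933/23 = 5388886/11589 - 1933/23 = 101542841/266547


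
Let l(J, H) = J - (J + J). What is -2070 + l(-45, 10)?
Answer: -2025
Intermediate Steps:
l(J, H) = -J (l(J, H) = J - 2*J = -J)
-2070 + l(-45, 10) = -2070 - 1*(-45) = -2070 + 45 = -2025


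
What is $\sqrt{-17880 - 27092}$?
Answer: $2 i \sqrt{11243} \approx 212.07 i$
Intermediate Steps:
$\sqrt{-17880 - 27092} = \sqrt{-44972} = 2 i \sqrt{11243}$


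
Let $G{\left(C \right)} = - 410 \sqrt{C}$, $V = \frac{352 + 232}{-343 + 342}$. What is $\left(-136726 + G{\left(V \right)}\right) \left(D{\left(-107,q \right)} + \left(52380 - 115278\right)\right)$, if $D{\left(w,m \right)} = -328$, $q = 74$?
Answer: $8644638076 + 51845320 i \sqrt{146} \approx 8.6446 \cdot 10^{9} + 6.2645 \cdot 10^{8} i$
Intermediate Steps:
$V = -584$ ($V = \frac{584}{-1} = 584 \left(-1\right) = -584$)
$\left(-136726 + G{\left(V \right)}\right) \left(D{\left(-107,q \right)} + \left(52380 - 115278\right)\right) = \left(-136726 - 410 \sqrt{-584}\right) \left(-328 + \left(52380 - 115278\right)\right) = \left(-136726 - 410 \cdot 2 i \sqrt{146}\right) \left(-328 - 62898\right) = \left(-136726 - 820 i \sqrt{146}\right) \left(-63226\right) = 8644638076 + 51845320 i \sqrt{146}$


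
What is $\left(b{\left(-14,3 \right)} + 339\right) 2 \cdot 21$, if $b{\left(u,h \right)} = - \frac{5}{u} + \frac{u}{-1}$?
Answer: $14841$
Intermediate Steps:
$b{\left(u,h \right)} = - u - \frac{5}{u}$ ($b{\left(u,h \right)} = - \frac{5}{u} + u \left(-1\right) = - \frac{5}{u} - u = - u - \frac{5}{u}$)
$\left(b{\left(-14,3 \right)} + 339\right) 2 \cdot 21 = \left(\left(\left(-1\right) \left(-14\right) - \frac{5}{-14}\right) + 339\right) 2 \cdot 21 = \left(\left(14 - - \frac{5}{14}\right) + 339\right) 42 = \left(\left(14 + \frac{5}{14}\right) + 339\right) 42 = \left(\frac{201}{14} + 339\right) 42 = \frac{4947}{14} \cdot 42 = 14841$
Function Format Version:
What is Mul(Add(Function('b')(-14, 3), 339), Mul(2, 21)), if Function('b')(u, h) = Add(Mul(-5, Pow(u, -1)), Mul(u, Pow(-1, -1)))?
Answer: 14841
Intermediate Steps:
Function('b')(u, h) = Add(Mul(-1, u), Mul(-5, Pow(u, -1))) (Function('b')(u, h) = Add(Mul(-5, Pow(u, -1)), Mul(u, -1)) = Add(Mul(-5, Pow(u, -1)), Mul(-1, u)) = Add(Mul(-1, u), Mul(-5, Pow(u, -1))))
Mul(Add(Function('b')(-14, 3), 339), Mul(2, 21)) = Mul(Add(Add(Mul(-1, -14), Mul(-5, Pow(-14, -1))), 339), Mul(2, 21)) = Mul(Add(Add(14, Mul(-5, Rational(-1, 14))), 339), 42) = Mul(Add(Add(14, Rational(5, 14)), 339), 42) = Mul(Add(Rational(201, 14), 339), 42) = Mul(Rational(4947, 14), 42) = 14841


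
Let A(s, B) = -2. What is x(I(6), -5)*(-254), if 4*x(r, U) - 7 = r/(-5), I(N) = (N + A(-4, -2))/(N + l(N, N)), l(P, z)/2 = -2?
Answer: -4191/10 ≈ -419.10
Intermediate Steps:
l(P, z) = -4 (l(P, z) = 2*(-2) = -4)
I(N) = (-2 + N)/(-4 + N) (I(N) = (N - 2)/(N - 4) = (-2 + N)/(-4 + N))
x(r, U) = 7/4 - r/20 (x(r, U) = 7/4 + (r/(-5))/4 = 7/4 + (r*(-⅕))/4 = 7/4 + (-r/5)/4 = 7/4 - r/20)
x(I(6), -5)*(-254) = (7/4 - (-2 + 6)/(20*(-4 + 6)))*(-254) = (7/4 - 4/(20*2))*(-254) = (7/4 - 4/40)*(-254) = (7/4 - 1/20*2)*(-254) = (7/4 - ⅒)*(-254) = (33/20)*(-254) = -4191/10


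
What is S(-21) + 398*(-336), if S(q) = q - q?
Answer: -133728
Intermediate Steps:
S(q) = 0
S(-21) + 398*(-336) = 0 + 398*(-336) = 0 - 133728 = -133728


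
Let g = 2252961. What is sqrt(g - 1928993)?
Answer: 8*sqrt(5062) ≈ 569.18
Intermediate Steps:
sqrt(g - 1928993) = sqrt(2252961 - 1928993) = sqrt(323968) = 8*sqrt(5062)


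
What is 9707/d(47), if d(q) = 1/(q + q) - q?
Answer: -912458/4417 ≈ -206.58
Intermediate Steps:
d(q) = 1/(2*q) - q
9707/d(47) = 9707/((1/2)/47 - 1*47) = 9707/((1/2)*(1/47) - 47) = 9707/(1/94 - 47) = 9707/(-4417/94) = 9707*(-94/4417) = -912458/4417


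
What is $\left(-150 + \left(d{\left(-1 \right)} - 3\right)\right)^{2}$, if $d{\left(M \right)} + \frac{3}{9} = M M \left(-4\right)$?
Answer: $\frac{222784}{9} \approx 24754.0$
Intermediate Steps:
$d{\left(M \right)} = - \frac{1}{3} - 4 M^{2}$ ($d{\left(M \right)} = - \frac{1}{3} + M M \left(-4\right) = - \frac{1}{3} + M^{2} \left(-4\right) = - \frac{1}{3} - 4 M^{2}$)
$\left(-150 + \left(d{\left(-1 \right)} - 3\right)\right)^{2} = \left(-150 - \left(\frac{10}{3} + 4\right)\right)^{2} = \left(-150 - \frac{22}{3}\right)^{2} = \left(- \frac{472}{3}\right)^{2} = \frac{222784}{9}$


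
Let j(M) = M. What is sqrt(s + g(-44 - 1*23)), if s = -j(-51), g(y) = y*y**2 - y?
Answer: 3*I*sqrt(33405) ≈ 548.31*I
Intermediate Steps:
g(y) = y**3 - y
s = 51 (s = -1*(-51) = 51)
sqrt(s + g(-44 - 1*23)) = sqrt(51 + ((-44 - 1*23)**3 - (-44 - 1*23))) = sqrt(51 + ((-44 - 23)**3 - (-44 - 23))) = sqrt(51 + ((-67)**3 - 1*(-67))) = sqrt(51 + (-300763 + 67)) = sqrt(51 - 300696) = sqrt(-300645) = 3*I*sqrt(33405)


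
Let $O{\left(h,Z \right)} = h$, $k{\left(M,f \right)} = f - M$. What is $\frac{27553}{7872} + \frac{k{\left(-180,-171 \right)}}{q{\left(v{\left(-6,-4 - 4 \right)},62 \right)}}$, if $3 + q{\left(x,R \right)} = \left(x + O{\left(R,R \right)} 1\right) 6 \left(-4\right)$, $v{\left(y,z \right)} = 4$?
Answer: $\frac{14551921}{4164288} \approx 3.4945$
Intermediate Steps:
$q{\left(x,R \right)} = -3 - 24 R - 24 x$ ($q{\left(x,R \right)} = -3 + \left(x + R 1\right) 6 \left(-4\right) = -3 + \left(x + R\right) 6 \left(-4\right) = -3 + \left(R + x\right) 6 \left(-4\right) = -3 + \left(6 R + 6 x\right) \left(-4\right) = -3 - \left(24 R + 24 x\right) = -3 - 24 R - 24 x$)
$\frac{27553}{7872} + \frac{k{\left(-180,-171 \right)}}{q{\left(v{\left(-6,-4 - 4 \right)},62 \right)}} = \frac{27553}{7872} + \frac{-171 - -180}{-3 - 1488 - 96} = 27553 \cdot \frac{1}{7872} + \frac{-171 + 180}{-3 - 1488 - 96} = \frac{27553}{7872} + \frac{9}{-1587} = \frac{27553}{7872} + 9 \left(- \frac{1}{1587}\right) = \frac{27553}{7872} - \frac{3}{529} = \frac{14551921}{4164288}$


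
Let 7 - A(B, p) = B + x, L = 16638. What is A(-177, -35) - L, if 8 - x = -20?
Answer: -16482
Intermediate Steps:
x = 28 (x = 8 - 1*(-20) = 8 + 20 = 28)
A(B, p) = -21 - B (A(B, p) = 7 - (B + 28) = 7 - (28 + B) = 7 + (-28 - B) = -21 - B)
A(-177, -35) - L = (-21 - 1*(-177)) - 1*16638 = (-21 + 177) - 16638 = 156 - 16638 = -16482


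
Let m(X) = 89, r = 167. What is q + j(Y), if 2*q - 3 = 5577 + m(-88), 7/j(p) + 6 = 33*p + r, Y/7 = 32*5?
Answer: 30062709/10606 ≈ 2834.5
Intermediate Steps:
Y = 1120 (Y = 7*(32*5) = 7*160 = 1120)
j(p) = 7/(161 + 33*p) (j(p) = 7/(-6 + (33*p + 167)) = 7/(-6 + (167 + 33*p)) = 7/(161 + 33*p))
q = 5669/2 (q = 3/2 + (5577 + 89)/2 = 3/2 + (½)*5666 = 3/2 + 2833 = 5669/2 ≈ 2834.5)
q + j(Y) = 5669/2 + 7/(161 + 33*1120) = 5669/2 + 7/(161 + 36960) = 5669/2 + 7/37121 = 5669/2 + 7*(1/37121) = 5669/2 + 1/5303 = 30062709/10606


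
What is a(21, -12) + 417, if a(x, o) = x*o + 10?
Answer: 175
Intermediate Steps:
a(x, o) = 10 + o*x (a(x, o) = o*x + 10 = 10 + o*x)
a(21, -12) + 417 = (10 - 12*21) + 417 = (10 - 252) + 417 = -242 + 417 = 175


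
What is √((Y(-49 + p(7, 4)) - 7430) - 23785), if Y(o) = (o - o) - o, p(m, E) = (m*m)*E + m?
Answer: I*√31369 ≈ 177.11*I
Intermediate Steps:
p(m, E) = m + E*m² (p(m, E) = m²*E + m = E*m² + m = m + E*m²)
Y(o) = -o (Y(o) = 0 - o = -o)
√((Y(-49 + p(7, 4)) - 7430) - 23785) = √((-(-49 + 7*(1 + 4*7)) - 7430) - 23785) = √((-(-49 + 7*(1 + 28)) - 7430) - 23785) = √((-(-49 + 7*29) - 7430) - 23785) = √((-(-49 + 203) - 7430) - 23785) = √((-1*154 - 7430) - 23785) = √((-154 - 7430) - 23785) = √(-7584 - 23785) = √(-31369) = I*√31369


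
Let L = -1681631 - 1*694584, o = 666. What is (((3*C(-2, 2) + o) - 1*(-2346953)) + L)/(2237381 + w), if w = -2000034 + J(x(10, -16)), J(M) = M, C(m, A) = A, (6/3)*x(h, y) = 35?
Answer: -19060/158243 ≈ -0.12045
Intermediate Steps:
x(h, y) = 35/2 (x(h, y) = (½)*35 = 35/2)
L = -2376215 (L = -1681631 - 694584 = -2376215)
w = -4000033/2 (w = -2000034 + 35/2 = -4000033/2 ≈ -2.0000e+6)
(((3*C(-2, 2) + o) - 1*(-2346953)) + L)/(2237381 + w) = (((3*2 + 666) - 1*(-2346953)) - 2376215)/(2237381 - 4000033/2) = (((6 + 666) + 2346953) - 2376215)/(474729/2) = ((672 + 2346953) - 2376215)*(2/474729) = (2347625 - 2376215)*(2/474729) = -28590*2/474729 = -19060/158243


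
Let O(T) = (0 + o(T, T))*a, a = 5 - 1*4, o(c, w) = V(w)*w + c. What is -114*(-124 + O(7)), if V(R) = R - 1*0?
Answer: 7752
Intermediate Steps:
V(R) = R (V(R) = R + 0 = R)
o(c, w) = c + w² (o(c, w) = w*w + c = w² + c = c + w²)
a = 1 (a = 5 - 4 = 1)
O(T) = T + T² (O(T) = (0 + (T + T²))*1 = (T + T²)*1 = T + T²)
-114*(-124 + O(7)) = -114*(-124 + 7*(1 + 7)) = -114*(-124 + 7*8) = -114*(-124 + 56) = -114*(-68) = 7752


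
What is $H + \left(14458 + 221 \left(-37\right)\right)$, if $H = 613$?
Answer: $6894$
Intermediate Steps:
$H + \left(14458 + 221 \left(-37\right)\right) = 613 + \left(14458 + 221 \left(-37\right)\right) = 613 + \left(14458 - 8177\right) = 613 + 6281 = 6894$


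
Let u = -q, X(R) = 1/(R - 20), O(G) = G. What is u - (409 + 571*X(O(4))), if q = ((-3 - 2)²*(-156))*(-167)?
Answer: -10426773/16 ≈ -6.5167e+5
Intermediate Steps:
q = 651300 (q = ((-5)²*(-156))*(-167) = (25*(-156))*(-167) = -3900*(-167) = 651300)
X(R) = 1/(-20 + R)
u = -651300 (u = -1*651300 = -651300)
u - (409 + 571*X(O(4))) = -651300 - (409 + 571/(-20 + 4)) = -651300 - (409 + 571/(-16)) = -651300 - (409 + 571*(-1/16)) = -651300 - (409 - 571/16) = -651300 - 1*5973/16 = -651300 - 5973/16 = -10426773/16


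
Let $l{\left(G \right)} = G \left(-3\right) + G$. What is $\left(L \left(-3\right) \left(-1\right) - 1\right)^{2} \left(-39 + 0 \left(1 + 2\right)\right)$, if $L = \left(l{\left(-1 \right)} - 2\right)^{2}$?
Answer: $-39$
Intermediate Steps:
$l{\left(G \right)} = - 2 G$ ($l{\left(G \right)} = - 3 G + G = - 2 G$)
$L = 0$ ($L = \left(\left(-2\right) \left(-1\right) - 2\right)^{2} = \left(2 - 2\right)^{2} = 0^{2} = 0$)
$\left(L \left(-3\right) \left(-1\right) - 1\right)^{2} \left(-39 + 0 \left(1 + 2\right)\right) = \left(0 \left(-3\right) \left(-1\right) - 1\right)^{2} \left(-39 + 0 \left(1 + 2\right)\right) = \left(0 \left(-1\right) - 1\right)^{2} \left(-39 + 0 \cdot 3\right) = \left(0 - 1\right)^{2} \left(-39 + 0\right) = \left(-1\right)^{2} \left(-39\right) = 1 \left(-39\right) = -39$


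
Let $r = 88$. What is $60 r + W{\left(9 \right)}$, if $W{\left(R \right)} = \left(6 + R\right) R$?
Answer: $5415$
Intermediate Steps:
$W{\left(R \right)} = R \left(6 + R\right)$
$60 r + W{\left(9 \right)} = 60 \cdot 88 + 9 \left(6 + 9\right) = 5280 + 9 \cdot 15 = 5280 + 135 = 5415$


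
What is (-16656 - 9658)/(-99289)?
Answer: 26314/99289 ≈ 0.26502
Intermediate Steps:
(-16656 - 9658)/(-99289) = -26314*(-1/99289) = 26314/99289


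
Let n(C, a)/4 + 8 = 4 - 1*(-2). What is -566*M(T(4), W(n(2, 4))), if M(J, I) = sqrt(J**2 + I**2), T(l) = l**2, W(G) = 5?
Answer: -566*sqrt(281) ≈ -9487.9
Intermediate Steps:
n(C, a) = -8 (n(C, a) = -32 + 4*(4 - 1*(-2)) = -32 + 4*(4 + 2) = -32 + 4*6 = -32 + 24 = -8)
M(J, I) = sqrt(I**2 + J**2)
-566*M(T(4), W(n(2, 4))) = -566*sqrt(5**2 + (4**2)**2) = -566*sqrt(25 + 16**2) = -566*sqrt(25 + 256) = -566*sqrt(281)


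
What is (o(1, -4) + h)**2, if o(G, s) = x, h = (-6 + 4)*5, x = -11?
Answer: 441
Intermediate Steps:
h = -10 (h = -2*5 = -10)
o(G, s) = -11
(o(1, -4) + h)**2 = (-11 - 10)**2 = (-21)**2 = 441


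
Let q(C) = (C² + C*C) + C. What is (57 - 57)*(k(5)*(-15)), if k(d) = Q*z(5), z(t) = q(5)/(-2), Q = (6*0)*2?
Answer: 0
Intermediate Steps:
q(C) = C + 2*C² (q(C) = (C² + C²) + C = 2*C² + C = C + 2*C²)
Q = 0 (Q = 0*2 = 0)
z(t) = -55/2 (z(t) = (5*(1 + 2*5))/(-2) = (5*(1 + 10))*(-½) = (5*11)*(-½) = 55*(-½) = -55/2)
k(d) = 0 (k(d) = 0*(-55/2) = 0)
(57 - 57)*(k(5)*(-15)) = (57 - 57)*(0*(-15)) = 0*0 = 0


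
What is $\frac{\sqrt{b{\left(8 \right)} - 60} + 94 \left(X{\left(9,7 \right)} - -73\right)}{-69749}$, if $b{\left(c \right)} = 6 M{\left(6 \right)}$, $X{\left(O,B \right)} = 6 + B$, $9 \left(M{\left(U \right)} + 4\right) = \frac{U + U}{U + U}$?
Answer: $- \frac{8084}{69749} - \frac{5 i \sqrt{30}}{209247} \approx -0.1159 - 0.00013088 i$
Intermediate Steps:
$M{\left(U \right)} = - \frac{35}{9}$ ($M{\left(U \right)} = -4 + \frac{\left(U + U\right) \frac{1}{U + U}}{9} = -4 + \frac{2 U \frac{1}{2 U}}{9} = -4 + \frac{1}{9} \cdot 1 = -4 + \frac{1}{9} = - \frac{35}{9}$)
$b{\left(c \right)} = - \frac{70}{3}$ ($b{\left(c \right)} = 6 \left(- \frac{35}{9}\right) = - \frac{70}{3}$)
$\frac{\sqrt{b{\left(8 \right)} - 60} + 94 \left(X{\left(9,7 \right)} - -73\right)}{-69749} = \frac{\sqrt{- \frac{70}{3} - 60} + 94 \left(\left(6 + 7\right) - -73\right)}{-69749} = \left(\sqrt{- \frac{250}{3}} + 94 \left(13 + 73\right)\right) \left(- \frac{1}{69749}\right) = \left(\frac{5 i \sqrt{30}}{3} + 94 \cdot 86\right) \left(- \frac{1}{69749}\right) = \left(\frac{5 i \sqrt{30}}{3} + 8084\right) \left(- \frac{1}{69749}\right) = \left(8084 + \frac{5 i \sqrt{30}}{3}\right) \left(- \frac{1}{69749}\right) = - \frac{8084}{69749} - \frac{5 i \sqrt{30}}{209247}$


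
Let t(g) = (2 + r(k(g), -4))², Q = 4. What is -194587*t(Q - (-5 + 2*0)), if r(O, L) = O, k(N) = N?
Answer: -23545027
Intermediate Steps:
t(g) = (2 + g)²
-194587*t(Q - (-5 + 2*0)) = -194587*(2 + (4 - (-5 + 2*0)))² = -194587*(2 + (4 - (-5 + 0)))² = -194587*(2 + (4 - 1*(-5)))² = -194587*(2 + (4 + 5))² = -194587*(2 + 9)² = -194587*11² = -194587*121 = -23545027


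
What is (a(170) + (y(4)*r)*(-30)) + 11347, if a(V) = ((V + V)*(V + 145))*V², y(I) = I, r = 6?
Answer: 3095200627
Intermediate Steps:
a(V) = 2*V³*(145 + V) (a(V) = ((2*V)*(145 + V))*V² = (2*V*(145 + V))*V² = 2*V³*(145 + V))
(a(170) + (y(4)*r)*(-30)) + 11347 = (2*170³*(145 + 170) + (4*6)*(-30)) + 11347 = (2*4913000*315 + 24*(-30)) + 11347 = (3095190000 - 720) + 11347 = 3095189280 + 11347 = 3095200627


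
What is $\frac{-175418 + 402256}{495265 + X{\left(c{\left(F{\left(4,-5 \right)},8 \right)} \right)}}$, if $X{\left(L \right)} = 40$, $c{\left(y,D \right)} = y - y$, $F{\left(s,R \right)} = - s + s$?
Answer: $\frac{226838}{495305} \approx 0.45798$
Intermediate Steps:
$F{\left(s,R \right)} = 0$
$c{\left(y,D \right)} = 0$
$\frac{-175418 + 402256}{495265 + X{\left(c{\left(F{\left(4,-5 \right)},8 \right)} \right)}} = \frac{-175418 + 402256}{495265 + 40} = \frac{226838}{495305}$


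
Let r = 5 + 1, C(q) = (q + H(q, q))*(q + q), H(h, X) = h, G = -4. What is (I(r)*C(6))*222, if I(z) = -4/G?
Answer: 31968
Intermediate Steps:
C(q) = 4*q² (C(q) = (q + q)*(q + q) = (2*q)*(2*q) = 4*q²)
r = 6
I(z) = 1 (I(z) = -4/(-4) = -4*(-¼) = 1)
(I(r)*C(6))*222 = (1*(4*6²))*222 = (1*(4*36))*222 = (1*144)*222 = 144*222 = 31968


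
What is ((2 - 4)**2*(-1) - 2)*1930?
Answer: -11580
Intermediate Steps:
((2 - 4)**2*(-1) - 2)*1930 = ((-2)**2*(-1) - 2)*1930 = (4*(-1) - 2)*1930 = (-4 - 2)*1930 = -6*1930 = -11580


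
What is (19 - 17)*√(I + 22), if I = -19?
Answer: 2*√3 ≈ 3.4641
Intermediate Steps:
(19 - 17)*√(I + 22) = (19 - 17)*√(-19 + 22) = 2*√3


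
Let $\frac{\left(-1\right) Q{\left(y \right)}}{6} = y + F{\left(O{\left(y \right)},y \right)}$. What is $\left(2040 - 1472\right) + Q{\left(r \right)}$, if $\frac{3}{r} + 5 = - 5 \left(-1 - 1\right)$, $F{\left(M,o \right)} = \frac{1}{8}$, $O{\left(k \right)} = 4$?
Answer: $\frac{11273}{20} \approx 563.65$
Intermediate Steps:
$F{\left(M,o \right)} = \frac{1}{8}$
$r = \frac{3}{5}$ ($r = \frac{3}{-5 - 5 \left(-1 - 1\right)} = \frac{3}{-5 - -10} = \frac{3}{-5 + 10} = \frac{3}{5} \approx 0.6$)
$Q{\left(y \right)} = - \frac{3}{4} - 6 y$ ($Q{\left(y \right)} = - 6 \left(y + \frac{1}{8}\right) = - 6 \left(\frac{1}{8} + y\right) = - \frac{3}{4} - 6 y$)
$\left(2040 - 1472\right) + Q{\left(r \right)} = \left(2040 - 1472\right) - \frac{87}{20} = 568 - \frac{87}{20} = \frac{11273}{20}$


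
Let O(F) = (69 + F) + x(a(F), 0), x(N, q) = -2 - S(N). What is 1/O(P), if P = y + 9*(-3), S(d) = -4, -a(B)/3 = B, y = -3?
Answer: 1/41 ≈ 0.024390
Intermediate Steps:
a(B) = -3*B
x(N, q) = 2 (x(N, q) = -2 - 1*(-4) = -2 + 4 = 2)
P = -30 (P = -3 + 9*(-3) = -3 - 27 = -30)
O(F) = 71 + F (O(F) = (69 + F) + 2 = 71 + F)
1/O(P) = 1/(71 - 30) = 1/41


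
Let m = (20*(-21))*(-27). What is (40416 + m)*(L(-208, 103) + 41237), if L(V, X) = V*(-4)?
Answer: 2177323164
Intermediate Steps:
L(V, X) = -4*V
m = 11340 (m = -420*(-27) = 11340)
(40416 + m)*(L(-208, 103) + 41237) = (40416 + 11340)*(-4*(-208) + 41237) = 51756*(832 + 41237) = 51756*42069 = 2177323164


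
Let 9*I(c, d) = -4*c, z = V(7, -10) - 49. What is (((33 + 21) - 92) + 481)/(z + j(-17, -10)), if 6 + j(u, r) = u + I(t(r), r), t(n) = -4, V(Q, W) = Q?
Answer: -3987/569 ≈ -7.0070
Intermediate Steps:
z = -42 (z = 7 - 49 = -42)
I(c, d) = -4*c/9 (I(c, d) = (-4*c)/9 = -4*c/9)
j(u, r) = -38/9 + u (j(u, r) = -6 + (u - 4/9*(-4)) = -6 + (u + 16/9) = -6 + (16/9 + u) = -38/9 + u)
(((33 + 21) - 92) + 481)/(z + j(-17, -10)) = (((33 + 21) - 92) + 481)/(-42 + (-38/9 - 17)) = ((54 - 92) + 481)/(-42 - 191/9) = (-38 + 481)/(-569/9) = 443*(-9/569) = -3987/569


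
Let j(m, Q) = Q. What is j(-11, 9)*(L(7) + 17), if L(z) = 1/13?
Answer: 1998/13 ≈ 153.69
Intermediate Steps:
L(z) = 1/13
j(-11, 9)*(L(7) + 17) = 9*(1/13 + 17) = 9*(222/13) = 1998/13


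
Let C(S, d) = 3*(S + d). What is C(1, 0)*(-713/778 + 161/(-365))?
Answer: -1156509/283970 ≈ -4.0726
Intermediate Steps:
C(S, d) = 3*S + 3*d
C(1, 0)*(-713/778 + 161/(-365)) = (3*1 + 3*0)*(-713/778 + 161/(-365)) = (3 + 0)*(-713*1/778 + 161*(-1/365)) = 3*(-713/778 - 161/365) = 3*(-385503/283970) = -1156509/283970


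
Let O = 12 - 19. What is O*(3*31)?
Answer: -651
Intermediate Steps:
O = -7
O*(3*31) = -21*31 = -7*93 = -651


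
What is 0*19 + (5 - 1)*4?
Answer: 16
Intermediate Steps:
0*19 + (5 - 1)*4 = 0 + 4*4 = 0 + 16 = 16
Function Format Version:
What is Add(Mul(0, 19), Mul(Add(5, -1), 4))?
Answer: 16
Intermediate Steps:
Add(Mul(0, 19), Mul(Add(5, -1), 4)) = Add(0, Mul(4, 4)) = Add(0, 16) = 16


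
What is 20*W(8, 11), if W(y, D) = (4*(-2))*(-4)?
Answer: 640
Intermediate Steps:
W(y, D) = 32 (W(y, D) = -8*(-4) = 32)
20*W(8, 11) = 20*32 = 640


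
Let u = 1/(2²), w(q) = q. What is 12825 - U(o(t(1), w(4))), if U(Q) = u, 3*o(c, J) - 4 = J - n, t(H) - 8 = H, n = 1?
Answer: 51299/4 ≈ 12825.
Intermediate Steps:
t(H) = 8 + H
o(c, J) = 1 + J/3 (o(c, J) = 4/3 + (J - 1*1)/3 = 4/3 + (J - 1)/3 = 4/3 + (-1 + J)/3 = 4/3 + (-⅓ + J/3) = 1 + J/3)
u = ¼ (u = 1/4 = ¼ ≈ 0.25000)
U(Q) = ¼
12825 - U(o(t(1), w(4))) = 12825 - 1*¼ = 12825 - ¼ = 51299/4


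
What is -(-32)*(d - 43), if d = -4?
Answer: -1504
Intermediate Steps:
-(-32)*(d - 43) = -(-32)*(-4 - 43) = -(-32)*(-47) = -1*1504 = -1504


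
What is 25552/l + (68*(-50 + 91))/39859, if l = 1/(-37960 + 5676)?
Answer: -32880516888924/39859 ≈ -8.2492e+8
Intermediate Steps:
l = -1/32284 (l = 1/(-32284) = -1/32284 ≈ -3.0975e-5)
25552/l + (68*(-50 + 91))/39859 = 25552/(-1/32284) + (68*(-50 + 91))/39859 = 25552*(-32284) + (68*41)*(1/39859) = -824920768 + 2788*(1/39859) = -824920768 + 2788/39859 = -32880516888924/39859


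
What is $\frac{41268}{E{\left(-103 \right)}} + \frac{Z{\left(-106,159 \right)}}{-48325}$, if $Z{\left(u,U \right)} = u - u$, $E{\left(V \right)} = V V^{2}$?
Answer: $- \frac{41268}{1092727} \approx -0.037766$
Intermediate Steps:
$E{\left(V \right)} = V^{3}$
$Z{\left(u,U \right)} = 0$
$\frac{41268}{E{\left(-103 \right)}} + \frac{Z{\left(-106,159 \right)}}{-48325} = \frac{41268}{\left(-103\right)^{3}} + \frac{0}{-48325} = \frac{41268}{-1092727} + 0 \left(- \frac{1}{48325}\right) = 41268 \left(- \frac{1}{1092727}\right) + 0 = - \frac{41268}{1092727} + 0 = - \frac{41268}{1092727}$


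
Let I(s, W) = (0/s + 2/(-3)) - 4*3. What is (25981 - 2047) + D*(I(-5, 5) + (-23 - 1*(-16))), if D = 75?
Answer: 22459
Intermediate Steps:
I(s, W) = -38/3 (I(s, W) = (0 + 2*(-⅓)) - 12 = (0 - ⅔) - 12 = -⅔ - 12 = -38/3)
(25981 - 2047) + D*(I(-5, 5) + (-23 - 1*(-16))) = (25981 - 2047) + 75*(-38/3 + (-23 - 1*(-16))) = 23934 + 75*(-38/3 + (-23 + 16)) = 23934 + 75*(-38/3 - 7) = 23934 + 75*(-59/3) = 23934 - 1475 = 22459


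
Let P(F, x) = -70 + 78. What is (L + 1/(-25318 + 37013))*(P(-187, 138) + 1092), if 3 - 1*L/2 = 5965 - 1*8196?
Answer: 11495717420/2339 ≈ 4.9148e+6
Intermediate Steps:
P(F, x) = 8
L = 4468 (L = 6 - 2*(5965 - 1*8196) = 6 - 2*(5965 - 8196) = 6 - 2*(-2231) = 6 + 4462 = 4468)
(L + 1/(-25318 + 37013))*(P(-187, 138) + 1092) = (4468 + 1/(-25318 + 37013))*(8 + 1092) = (4468 + 1/11695)*1100 = (52253261/11695)*1100 = 11495717420/2339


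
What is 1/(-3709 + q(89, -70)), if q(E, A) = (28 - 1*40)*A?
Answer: -1/2869 ≈ -0.00034855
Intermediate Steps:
q(E, A) = -12*A (q(E, A) = (28 - 40)*A = -12*A)
1/(-3709 + q(89, -70)) = 1/(-3709 - 12*(-70)) = 1/(-3709 + 840) = 1/(-2869) = -1/2869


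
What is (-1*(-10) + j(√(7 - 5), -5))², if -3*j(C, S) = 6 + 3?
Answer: 49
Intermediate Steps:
j(C, S) = -3 (j(C, S) = -(6 + 3)/3 = -⅓*9 = -3)
(-1*(-10) + j(√(7 - 5), -5))² = (-1*(-10) - 3)² = (10 - 3)² = 7² = 49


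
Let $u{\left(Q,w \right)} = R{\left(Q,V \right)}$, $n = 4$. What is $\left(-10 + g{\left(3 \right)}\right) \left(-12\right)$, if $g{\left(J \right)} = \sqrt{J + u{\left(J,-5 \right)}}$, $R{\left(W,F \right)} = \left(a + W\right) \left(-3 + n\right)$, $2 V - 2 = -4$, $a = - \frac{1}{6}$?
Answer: $120 - 2 \sqrt{210} \approx 91.017$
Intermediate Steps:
$a = - \frac{1}{6}$ ($a = \left(-1\right) \frac{1}{6} = - \frac{1}{6} \approx -0.16667$)
$V = -1$ ($V = 1 + \frac{1}{2} \left(-4\right) = 1 - 2 = -1$)
$R{\left(W,F \right)} = - \frac{1}{6} + W$ ($R{\left(W,F \right)} = \left(- \frac{1}{6} + W\right) \left(-3 + 4\right) = \left(- \frac{1}{6} + W\right) 1 = - \frac{1}{6} + W$)
$u{\left(Q,w \right)} = - \frac{1}{6} + Q$
$g{\left(J \right)} = \sqrt{- \frac{1}{6} + 2 J}$ ($g{\left(J \right)} = \sqrt{J + \left(- \frac{1}{6} + J\right)} = \sqrt{- \frac{1}{6} + 2 J}$)
$\left(-10 + g{\left(3 \right)}\right) \left(-12\right) = \left(-10 + \frac{\sqrt{-6 + 72 \cdot 3}}{6}\right) \left(-12\right) = \left(-10 + \frac{\sqrt{-6 + 216}}{6}\right) \left(-12\right) = \left(-10 + \frac{\sqrt{210}}{6}\right) \left(-12\right) = 120 - 2 \sqrt{210}$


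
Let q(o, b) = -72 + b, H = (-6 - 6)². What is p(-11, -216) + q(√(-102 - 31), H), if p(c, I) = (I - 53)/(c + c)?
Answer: 1853/22 ≈ 84.227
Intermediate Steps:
H = 144 (H = (-12)² = 144)
p(c, I) = (-53 + I)/(2*c) (p(c, I) = (-53 + I)/((2*c)) = (-53 + I)*(1/(2*c)) = (-53 + I)/(2*c))
p(-11, -216) + q(√(-102 - 31), H) = (½)*(-53 - 216)/(-11) + (-72 + 144) = (½)*(-1/11)*(-269) + 72 = 269/22 + 72 = 1853/22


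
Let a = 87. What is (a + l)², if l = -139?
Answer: 2704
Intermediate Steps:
(a + l)² = (87 - 139)² = (-52)² = 2704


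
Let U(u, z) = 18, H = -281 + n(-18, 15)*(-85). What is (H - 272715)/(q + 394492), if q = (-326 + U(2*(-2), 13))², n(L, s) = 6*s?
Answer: -140323/244678 ≈ -0.57350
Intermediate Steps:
H = -7931 (H = -281 + (6*15)*(-85) = -281 + 90*(-85) = -281 - 7650 = -7931)
q = 94864 (q = (-326 + 18)² = (-308)² = 94864)
(H - 272715)/(q + 394492) = (-7931 - 272715)/(94864 + 394492) = -280646/489356 = -280646*1/489356 = -140323/244678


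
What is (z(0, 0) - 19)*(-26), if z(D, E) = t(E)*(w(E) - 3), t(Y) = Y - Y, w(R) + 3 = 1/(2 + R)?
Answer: 494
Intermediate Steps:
w(R) = -3 + 1/(2 + R)
t(Y) = 0
z(D, E) = 0 (z(D, E) = 0*((-5 - 3*E)/(2 + E) - 3) = 0*(-3 + (-5 - 3*E)/(2 + E)) = 0)
(z(0, 0) - 19)*(-26) = (0 - 19)*(-26) = -19*(-26) = 494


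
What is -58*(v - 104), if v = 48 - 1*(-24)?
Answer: 1856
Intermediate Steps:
v = 72 (v = 48 + 24 = 72)
-58*(v - 104) = -58*(72 - 104) = -58*(-32) = 1856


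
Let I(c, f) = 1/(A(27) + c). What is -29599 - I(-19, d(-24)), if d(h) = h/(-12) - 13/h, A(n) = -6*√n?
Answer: -18085008/611 + 18*√3/611 ≈ -29599.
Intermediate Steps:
d(h) = -13/h - h/12 (d(h) = h*(-1/12) - 13/h = -h/12 - 13/h = -13/h - h/12)
I(c, f) = 1/(c - 18*√3) (I(c, f) = 1/(-18*√3 + c) = 1/(c - 18*√3))
-29599 - I(-19, d(-24)) = -29599 - 1/(-19 - 18*√3)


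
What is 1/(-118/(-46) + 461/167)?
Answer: 3841/20456 ≈ 0.18777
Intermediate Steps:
1/(-118/(-46) + 461/167) = 1/(-118*(-1/46) + 461*(1/167)) = 1/(59/23 + 461/167) = 1/(20456/3841) = 3841/20456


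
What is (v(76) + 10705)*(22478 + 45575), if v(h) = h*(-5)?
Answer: 702647225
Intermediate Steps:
v(h) = -5*h
(v(76) + 10705)*(22478 + 45575) = (-5*76 + 10705)*(22478 + 45575) = (-380 + 10705)*68053 = 10325*68053 = 702647225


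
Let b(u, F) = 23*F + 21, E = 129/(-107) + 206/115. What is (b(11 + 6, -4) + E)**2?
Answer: 750732136704/151413025 ≈ 4958.2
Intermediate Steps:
E = 7207/12305 (E = 129*(-1/107) + 206*(1/115) = -129/107 + 206/115 = 7207/12305 ≈ 0.58570)
b(u, F) = 21 + 23*F
(b(11 + 6, -4) + E)**2 = ((21 + 23*(-4)) + 7207/12305)**2 = ((21 - 92) + 7207/12305)**2 = (-71 + 7207/12305)**2 = (-866448/12305)**2 = 750732136704/151413025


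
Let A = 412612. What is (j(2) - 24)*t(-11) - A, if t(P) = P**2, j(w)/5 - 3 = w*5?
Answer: -407651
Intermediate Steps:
j(w) = 15 + 25*w (j(w) = 15 + 5*(w*5) = 15 + 5*(5*w) = 15 + 25*w)
(j(2) - 24)*t(-11) - A = ((15 + 25*2) - 24)*(-11)**2 - 1*412612 = ((15 + 50) - 24)*121 - 412612 = (65 - 24)*121 - 412612 = 41*121 - 412612 = 4961 - 412612 = -407651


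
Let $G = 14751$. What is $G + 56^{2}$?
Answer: $17887$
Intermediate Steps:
$G + 56^{2} = 14751 + 56^{2} = 14751 + 3136 = 17887$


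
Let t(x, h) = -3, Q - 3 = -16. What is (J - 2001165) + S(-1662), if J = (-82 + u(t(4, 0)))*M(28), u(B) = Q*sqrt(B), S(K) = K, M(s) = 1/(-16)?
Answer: -16022575/8 + 13*I*sqrt(3)/16 ≈ -2.0028e+6 + 1.4073*I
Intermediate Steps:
M(s) = -1/16
Q = -13 (Q = 3 - 16 = -13)
u(B) = -13*sqrt(B)
J = 41/8 + 13*I*sqrt(3)/16 (J = (-82 - 13*I*sqrt(3))*(-1/16) = 41/8 + 13*I*sqrt(3)/16 ≈ 5.125 + 1.4073*I)
(J - 2001165) + S(-1662) = ((41/8 + 13*I*sqrt(3)/16) - 2001165) - 1662 = (-16009279/8 + 13*I*sqrt(3)/16) - 1662 = -16022575/8 + 13*I*sqrt(3)/16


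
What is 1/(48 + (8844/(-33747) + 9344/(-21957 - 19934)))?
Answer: 471231859/22390523908 ≈ 0.021046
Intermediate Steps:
1/(48 + (8844/(-33747) + 9344/(-21957 - 19934))) = 1/(48 + (8844*(-1/33747) + 9344/(-41891))) = 1/(48 + (-2948/11249 + 9344*(-1/41891))) = 1/(48 + (-2948/11249 - 9344/41891)) = 1/(48 - 228605324/471231859) = 1/(22390523908/471231859) = 471231859/22390523908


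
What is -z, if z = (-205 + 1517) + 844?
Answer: -2156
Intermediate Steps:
z = 2156 (z = 1312 + 844 = 2156)
-z = -1*2156 = -2156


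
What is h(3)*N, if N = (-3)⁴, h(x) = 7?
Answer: 567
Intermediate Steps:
N = 81
h(3)*N = 7*81 = 567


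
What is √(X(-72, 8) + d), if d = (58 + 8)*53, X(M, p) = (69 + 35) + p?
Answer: 19*√10 ≈ 60.083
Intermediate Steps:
X(M, p) = 104 + p
d = 3498 (d = 66*53 = 3498)
√(X(-72, 8) + d) = √((104 + 8) + 3498) = √(112 + 3498) = √3610 = 19*√10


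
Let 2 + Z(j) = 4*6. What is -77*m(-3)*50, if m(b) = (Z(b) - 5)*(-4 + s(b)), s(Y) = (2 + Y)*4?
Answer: 523600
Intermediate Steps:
s(Y) = 8 + 4*Y
Z(j) = 22 (Z(j) = -2 + 4*6 = -2 + 24 = 22)
m(b) = 68 + 68*b (m(b) = (22 - 5)*(-4 + (8 + 4*b)) = 17*(4 + 4*b) = 68 + 68*b)
-77*m(-3)*50 = -77*(68 + 68*(-3))*50 = -77*(68 - 204)*50 = -77*(-136)*50 = 10472*50 = 523600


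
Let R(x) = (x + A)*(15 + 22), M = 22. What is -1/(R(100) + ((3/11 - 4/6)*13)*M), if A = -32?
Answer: -3/7210 ≈ -0.00041609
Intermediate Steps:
R(x) = -1184 + 37*x (R(x) = (x - 32)*(15 + 22) = (-32 + x)*37 = -1184 + 37*x)
-1/(R(100) + ((3/11 - 4/6)*13)*M) = -1/((-1184 + 37*100) + ((3/11 - 4/6)*13)*22) = -1/((-1184 + 3700) + ((3*(1/11) - 4*1/6)*13)*22) = -1/(2516 + ((3/11 - 2/3)*13)*22) = -1/(2516 - 13/33*13*22) = -1/(2516 - 169/33*22) = -1/(2516 - 338/3) = -1/7210/3 = -1*3/7210 = -3/7210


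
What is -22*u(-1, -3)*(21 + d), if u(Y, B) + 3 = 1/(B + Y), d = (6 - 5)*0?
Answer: 3003/2 ≈ 1501.5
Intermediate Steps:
d = 0 (d = 1*0 = 0)
u(Y, B) = -3 + 1/(B + Y)
-22*u(-1, -3)*(21 + d) = -22*(1 - 3*(-3) - 3*(-1))/(-3 - 1)*(21 + 0) = -22*(1 + 9 + 3)/(-4)*21 = -22*(-1/4*13)*21 = -(-143)*21/2 = -22*(-273/4) = 3003/2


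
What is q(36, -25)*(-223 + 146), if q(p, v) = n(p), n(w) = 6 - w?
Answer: 2310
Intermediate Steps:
q(p, v) = 6 - p
q(36, -25)*(-223 + 146) = (6 - 1*36)*(-223 + 146) = (6 - 36)*(-77) = -30*(-77) = 2310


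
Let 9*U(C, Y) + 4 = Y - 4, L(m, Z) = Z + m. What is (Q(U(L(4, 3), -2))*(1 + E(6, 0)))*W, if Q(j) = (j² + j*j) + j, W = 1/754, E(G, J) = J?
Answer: 55/30537 ≈ 0.0018011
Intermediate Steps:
U(C, Y) = -8/9 + Y/9 (U(C, Y) = -4/9 + (Y - 4)/9 = -4/9 + (-4 + Y)/9 = -4/9 + (-4/9 + Y/9) = -8/9 + Y/9)
W = 1/754 ≈ 0.0013263
Q(j) = j + 2*j² (Q(j) = (j² + j²) + j = 2*j² + j = j + 2*j²)
(Q(U(L(4, 3), -2))*(1 + E(6, 0)))*W = (((-8/9 + (⅑)*(-2))*(1 + 2*(-8/9 + (⅑)*(-2))))*(1 + 0))*(1/754) = (((-8/9 - 2/9)*(1 + 2*(-8/9 - 2/9)))*1)*(1/754) = (-10*(1 + 2*(-10/9))/9*1)*(1/754) = (-10*(1 - 20/9)/9*1)*(1/754) = (-10/9*(-11/9)*1)*(1/754) = ((110/81)*1)*(1/754) = (110/81)*(1/754) = 55/30537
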